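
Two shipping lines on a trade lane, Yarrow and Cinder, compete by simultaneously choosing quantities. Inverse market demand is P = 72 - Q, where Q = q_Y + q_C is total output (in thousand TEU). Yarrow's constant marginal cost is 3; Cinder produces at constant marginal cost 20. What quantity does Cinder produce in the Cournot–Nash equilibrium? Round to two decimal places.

11.67

Yarrow's profit: π_Y = (72 - Q)q_Y - (3q_Y). Setting ∂π_Y/∂q_Y = 0: 69 - 2q_Y - (q_C) = 0.
Cinder's profit: π_C = (72 - Q)q_C - (20q_C). Setting ∂π_C/∂q_C = 0: 52 - 2q_C - (q_Y) = 0.
So q_Y = (69 - q_C)/2 and q_C = (52 - q_Y)/2.
Solving the pair: q_Y = 86/3, q_C = 35/3.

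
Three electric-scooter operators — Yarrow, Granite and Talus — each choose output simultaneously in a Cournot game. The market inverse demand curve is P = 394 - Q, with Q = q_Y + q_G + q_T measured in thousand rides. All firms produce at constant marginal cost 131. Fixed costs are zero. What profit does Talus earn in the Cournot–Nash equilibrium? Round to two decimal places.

A representative firm's profit is π_i = q_i(394 - Q) - 131q_i.
Setting ∂π_i/∂q_i = 0 with rivals' quantities fixed: 263 - 2q_i - Σ_{j≠i} q_j = 0.
With identical firms every q_j equals q_i, so Σ_{j≠i} q_j = 2q_i and 263 = 4q_i, giving q_i = 263/4.
Price P = 394 - 789/4 = 787/4.
Talus's profit: (787/4 - 131)·(263/4) = 4323.0625.

4323.06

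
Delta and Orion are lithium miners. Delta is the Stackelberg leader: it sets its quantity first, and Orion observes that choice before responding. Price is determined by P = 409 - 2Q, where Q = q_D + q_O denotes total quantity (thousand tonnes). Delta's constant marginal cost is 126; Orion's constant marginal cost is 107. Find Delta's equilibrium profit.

Solve by backward induction. Given q_D, the follower Orion maximises π_O = (409 - 2q_D - 2q_O)q_O - 107q_O.
∂π_O/∂q_O = 302 - 2q_D - 4q_O = 0 gives the reaction function q_O = (302 - 2q_D)/4.
Delta substitutes q_O(q_D) into its own profit: π_D = q_D(409 - 2q_D - (302 - 2q_D)/2) - 126q_D = (258 - q_D)q_D - 126q_D.
Leader FOC: 132 - 2q_D = 0, so q_D = 66.
Then q_O = (302 - 2·66)/4 = 85/2.
Price P = 409 - 2·(217/2) = 192.
Delta's profit: (192 - 126)·66 = 4356.

4356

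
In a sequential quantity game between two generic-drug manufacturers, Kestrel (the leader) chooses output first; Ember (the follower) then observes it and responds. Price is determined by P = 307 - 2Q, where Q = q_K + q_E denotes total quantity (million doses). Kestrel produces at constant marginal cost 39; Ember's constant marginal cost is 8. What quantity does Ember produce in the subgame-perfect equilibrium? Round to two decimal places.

45.13

Solve by backward induction. Given q_K, the follower Ember maximises π_E = (307 - 2q_K - 2q_E)q_E - 8q_E.
∂π_E/∂q_E = 299 - 2q_K - 4q_E = 0 gives the reaction function q_E = (299 - 2q_K)/4.
The leader anticipates this reaction. Substituting into P = 307 - 2Q gives P = 315/2 - q_K, so π_K = (315/2 - q_K)q_K - 39q_K.
Leader FOC: 237/2 - 2q_K = 0, so q_K = 237/4.
Then q_E = (299 - 2·(237/4))/4 = 361/8.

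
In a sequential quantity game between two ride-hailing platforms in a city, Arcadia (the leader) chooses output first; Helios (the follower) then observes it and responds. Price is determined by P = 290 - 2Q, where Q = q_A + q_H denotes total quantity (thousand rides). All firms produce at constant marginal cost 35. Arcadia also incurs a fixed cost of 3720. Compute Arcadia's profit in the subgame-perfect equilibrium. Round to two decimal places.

344.06

Solve by backward induction. Given q_A, the follower Helios maximises π_H = (290 - 2q_A - 2q_H)q_H - 35q_H.
∂π_H/∂q_H = 255 - 2q_A - 4q_H = 0 gives the reaction function q_H = (255 - 2q_A)/4.
Arcadia substitutes q_H(q_A) into its own profit: π_A = q_A(290 - 2q_A - (255 - 2q_A)/2) - 35q_A = (325/2 - q_A)q_A - 35q_A.
The leader's first-order condition 255/2 - 2q_A = 0 yields q_A = 255/4.
Then q_H = (255 - 2·(255/4))/4 = 255/8.
Price P = 290 - 2·(765/8) = 395/4.
Arcadia's profit: (395/4 - 35)·(255/4) - 3720 = 344.0625.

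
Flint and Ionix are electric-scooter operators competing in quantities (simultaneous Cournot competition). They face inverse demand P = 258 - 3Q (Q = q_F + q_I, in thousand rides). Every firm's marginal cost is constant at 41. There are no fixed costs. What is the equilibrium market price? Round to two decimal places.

Each firm earns π_i = (258 - 3Q)q_i - 41q_i.
First-order condition (treating rivals' output as given): 217 - 6q_i - 3q_j = 0.
With identical firms every q_j equals q_i, so q_j = q_i and 217 = 9q_i, giving q_i = 217/9.
Total output Q = 434/9, so price P = 258 - 3·(434/9) = 340/3.

113.33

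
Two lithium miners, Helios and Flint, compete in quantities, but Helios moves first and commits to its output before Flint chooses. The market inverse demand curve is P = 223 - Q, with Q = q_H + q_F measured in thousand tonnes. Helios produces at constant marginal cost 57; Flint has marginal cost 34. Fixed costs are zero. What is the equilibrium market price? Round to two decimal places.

92.75

Solve by backward induction. Given q_H, the follower Flint maximises π_F = (223 - q_H - q_F)q_F - 34q_F.
Setting the follower's marginal profit to zero, 189 - q_H - 2q_F = 0, i.e. q_F = (189 - q_H)/2.
Helios substitutes q_F(q_H) into its own profit: π_H = q_H(223 - q_H - (189 - q_H)/2) - 57q_H = (257/2 - (1/2)q_H)q_H - 57q_H.
The leader's first-order condition 143/2 - q_H = 0 yields q_H = 143/2.
Then q_F = (189 - 143/2)/2 = 235/4.
Total output Q = 521/4, so price P = 223 - 521/4 = 371/4.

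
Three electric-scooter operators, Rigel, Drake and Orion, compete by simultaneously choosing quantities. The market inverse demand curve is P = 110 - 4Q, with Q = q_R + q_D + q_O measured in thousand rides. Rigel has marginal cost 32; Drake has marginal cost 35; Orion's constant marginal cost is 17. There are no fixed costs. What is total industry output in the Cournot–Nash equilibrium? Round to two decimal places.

15.38

Rigel's profit: π_R = (110 - 4Q)q_R - (32q_R). Setting ∂π_R/∂q_R = 0: 78 - 8q_R - 4(q_D + q_O) = 0.
Drake's first-order condition: 75 - 8q_D - 4(q_R + q_O) = 0.
Orion's first-order condition: 93 - 8q_O - 4(q_R + q_D) = 0.
Adding the 3 conditions: 246 − 8Q − 8Q = 0, i.e. Q = 123/8.
Back-substituting: q_R = (78 − 123/2)/4 = 33/8, q_D = (75 − 123/2)/4 = 27/8, q_O = (93 − 123/2)/4 = 63/8.
Total output Q = 33/8 + 27/8 + 63/8 = 123/8.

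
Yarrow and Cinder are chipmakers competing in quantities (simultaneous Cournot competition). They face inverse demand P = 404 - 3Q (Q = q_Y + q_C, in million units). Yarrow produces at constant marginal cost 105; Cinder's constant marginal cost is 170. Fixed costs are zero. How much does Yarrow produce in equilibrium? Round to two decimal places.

Yarrow's profit: π_Y = (404 - 3Q)q_Y - (105q_Y). Setting ∂π_Y/∂q_Y = 0: 299 - 6q_Y - 3(q_C) = 0.
Cinder's profit: π_C = (404 - 3Q)q_C - (170q_C). Setting ∂π_C/∂q_C = 0: 234 - 6q_C - 3(q_Y) = 0.
So q_Y = (299 - 3q_C)/6 and q_C = (234 - 3q_Y)/6.
Solving the pair: q_Y = 364/9, q_C = 169/9.

40.44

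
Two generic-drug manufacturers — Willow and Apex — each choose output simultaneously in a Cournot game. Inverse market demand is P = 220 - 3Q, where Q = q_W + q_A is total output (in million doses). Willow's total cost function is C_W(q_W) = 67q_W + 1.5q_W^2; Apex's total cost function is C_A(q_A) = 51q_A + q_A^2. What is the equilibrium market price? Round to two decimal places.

Willow's profit: π_W = (220 - 3Q)q_W - (67q_W + (3/2)q_W²). Setting ∂π_W/∂q_W = 0: 153 - 9q_W - 3(q_A) = 0.
Apex's first-order condition: 169 - 8q_A - 3(q_W) = 0.
Best responses: q_W = (153 - 3q_A)/9, q_A = (169 - 3q_W)/8.
Substituting one into the other gives q_W = 239/21 and q_A = 118/7.
Total output Q = 593/21, so price P = 220 - 3·(593/21) = 947/7.

135.29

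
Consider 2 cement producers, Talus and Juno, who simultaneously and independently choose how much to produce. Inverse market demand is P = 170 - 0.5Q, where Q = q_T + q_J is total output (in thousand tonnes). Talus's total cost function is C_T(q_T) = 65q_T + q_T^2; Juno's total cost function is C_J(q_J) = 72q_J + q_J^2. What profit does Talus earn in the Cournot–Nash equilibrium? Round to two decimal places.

1386.24

Talus's profit: π_T = (170 - 0.5Q)q_T - (65q_T + q_T²). Setting ∂π_T/∂q_T = 0: 105 - 3q_T - (1/2)(q_J) = 0.
Juno's profit: π_J = (170 - 0.5Q)q_J - (72q_J + q_J²). Setting ∂π_J/∂q_J = 0: 98 - 3q_J - (1/2)(q_T) = 0.
Rearranging gives the reaction functions q_T = (105 - (1/2)q_J)/3 and q_J = (98 - (1/2)q_T)/3.
Substituting one into the other gives q_T = 152/5 and q_J = 138/5.
Price P = 170 - (1/2)·58 = 141.
Talus's profit: 141·(152/5) - 65·(152/5) - (152/5)² = 1386.2400.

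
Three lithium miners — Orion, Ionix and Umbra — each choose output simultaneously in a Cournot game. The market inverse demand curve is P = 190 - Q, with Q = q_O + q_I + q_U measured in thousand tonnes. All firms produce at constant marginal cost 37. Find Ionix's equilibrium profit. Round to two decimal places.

A representative firm's profit is π_i = q_i(190 - Q) - 37q_i.
First-order condition (treating rivals' output as given): 153 - 2q_i - Σ_{j≠i} q_j = 0.
By symmetry each firm produces the same amount; substituting Σ_{j≠i} q_j = 2q_i yields q_i = 153/4.
Price P = 190 - 459/4 = 301/4.
Ionix's profit: (301/4 - 37)·(153/4) = 1463.0625.

1463.06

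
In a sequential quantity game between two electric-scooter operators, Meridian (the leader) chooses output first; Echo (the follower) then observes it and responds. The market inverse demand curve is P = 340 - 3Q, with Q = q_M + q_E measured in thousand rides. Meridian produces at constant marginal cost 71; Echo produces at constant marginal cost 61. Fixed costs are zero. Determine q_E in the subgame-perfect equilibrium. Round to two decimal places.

The follower Echo best-responds to any q_M: π_E = (340 - 3Q)q_E - 61q_E.
Follower FOC: 279 - 3q_M - 6q_E = 0, so q_E(q_M) = (279 - 3q_M)/6.
Meridian substitutes q_E(q_M) into its own profit: π_M = q_M(340 - 3q_M - (279 - 3q_M)/2) - 71q_M = (401/2 - (3/2)q_M)q_M - 71q_M.
Maximising: ∂π_M/∂q_M = 259/2 - 3q_M = 0, giving q_M = 259/6.
Then q_E = (279 - 3·(259/6))/6 = 299/12.

24.92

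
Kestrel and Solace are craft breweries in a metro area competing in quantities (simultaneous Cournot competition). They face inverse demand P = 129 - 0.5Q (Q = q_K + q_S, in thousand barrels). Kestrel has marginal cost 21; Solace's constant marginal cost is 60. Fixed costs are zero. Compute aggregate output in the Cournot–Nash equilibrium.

118

Kestrel's profit: π_K = (129 - 0.5Q)q_K - (21q_K). Setting ∂π_K/∂q_K = 0: 108 - q_K - (1/2)(q_S) = 0.
Solace's first-order condition: 69 - q_S - (1/2)(q_K) = 0.
Best responses: q_K = (108 - (1/2)q_S), q_S = (69 - (1/2)q_K).
Substituting one into the other gives q_K = 98 and q_S = 20.
Total output Q = 98 + 20 = 118.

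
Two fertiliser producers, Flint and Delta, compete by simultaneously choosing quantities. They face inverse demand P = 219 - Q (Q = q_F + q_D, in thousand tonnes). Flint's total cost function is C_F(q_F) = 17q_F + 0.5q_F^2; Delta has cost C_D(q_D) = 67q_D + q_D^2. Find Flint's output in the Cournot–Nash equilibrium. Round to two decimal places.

Flint's profit: π_F = (219 - Q)q_F - (17q_F + (1/2)q_F²). Setting ∂π_F/∂q_F = 0: 202 - 3q_F - (q_D) = 0.
Delta's profit: π_D = (219 - Q)q_D - (67q_D + q_D²). Setting ∂π_D/∂q_D = 0: 152 - 4q_D - (q_F) = 0.
Rearranging gives the reaction functions q_F = (202 - q_D)/3 and q_D = (152 - q_F)/4.
Substituting one into the other gives q_F = 656/11 and q_D = 254/11.

59.64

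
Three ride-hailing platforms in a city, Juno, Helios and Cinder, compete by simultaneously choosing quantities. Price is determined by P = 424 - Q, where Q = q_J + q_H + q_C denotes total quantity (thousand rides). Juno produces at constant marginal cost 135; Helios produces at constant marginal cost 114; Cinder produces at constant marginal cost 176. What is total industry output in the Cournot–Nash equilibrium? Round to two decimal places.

211.75

Juno's profit: π_J = (424 - Q)q_J - (135q_J). Setting ∂π_J/∂q_J = 0: 289 - 2q_J - (q_H + q_C) = 0.
Helios's profit: π_H = (424 - Q)q_H - (114q_H). Setting ∂π_H/∂q_H = 0: 310 - 2q_H - (q_J + q_C) = 0.
Cinder's profit: π_C = (424 - Q)q_C - (176q_C). Setting ∂π_C/∂q_C = 0: 248 - 2q_C - (q_J + q_H) = 0.
Adding the 3 conditions: 847 − 2Q − 2Q = 0, i.e. Q = 847/4.
Back-substituting: q_J = (289 − 847/4) = 309/4, q_H = (310 − 847/4) = 393/4, q_C = (248 − 847/4) = 145/4.
Total output Q = 309/4 + 393/4 + 145/4 = 847/4.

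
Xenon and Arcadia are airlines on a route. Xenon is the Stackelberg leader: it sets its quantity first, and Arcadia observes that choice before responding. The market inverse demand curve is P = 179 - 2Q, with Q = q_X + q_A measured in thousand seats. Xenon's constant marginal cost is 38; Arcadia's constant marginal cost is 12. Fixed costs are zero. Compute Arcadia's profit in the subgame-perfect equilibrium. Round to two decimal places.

1498.78

The follower Arcadia best-responds to any q_X: π_A = (179 - 2Q)q_A - 12q_A.
Setting the follower's marginal profit to zero, 167 - 2q_X - 4q_A = 0, i.e. q_A = (167 - 2q_X)/4.
Xenon substitutes q_A(q_X) into its own profit: π_X = q_X(179 - 2q_X - (167 - 2q_X)/2) - 38q_X = (191/2 - q_X)q_X - 38q_X.
Leader FOC: 115/2 - 2q_X = 0, so q_X = 115/4.
Then q_A = (167 - 2·(115/4))/4 = 219/8.
Price P = 179 - 2·(449/8) = 267/4.
Arcadia's profit: (267/4 - 12)·(219/8) = 1498.7813.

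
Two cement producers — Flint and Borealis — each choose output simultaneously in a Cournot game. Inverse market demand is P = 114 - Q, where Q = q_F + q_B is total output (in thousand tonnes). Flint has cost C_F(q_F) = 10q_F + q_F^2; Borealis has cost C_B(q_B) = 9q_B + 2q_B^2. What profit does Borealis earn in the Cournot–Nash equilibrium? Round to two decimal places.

566.29

Flint's profit: π_F = (114 - Q)q_F - (10q_F + q_F²). Setting ∂π_F/∂q_F = 0: 104 - 4q_F - (q_B) = 0.
Borealis's first-order condition: 105 - 6q_B - (q_F) = 0.
So q_F = (104 - q_B)/4 and q_B = (105 - q_F)/6.
Substituting one into the other gives q_F = 519/23 and q_B = 316/23.
Price P = 114 - 835/23 = 1787/23.
Borealis's profit: (1787/23)·(316/23) - 9·(316/23) - 2(316/23)² = 566.2911.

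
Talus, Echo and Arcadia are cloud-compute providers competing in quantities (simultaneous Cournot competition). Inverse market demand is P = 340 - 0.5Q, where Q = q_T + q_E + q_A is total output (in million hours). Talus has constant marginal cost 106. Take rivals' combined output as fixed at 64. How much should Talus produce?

202

With rivals' combined output fixed at 64, Talus's profit is π_T = (340 - (1/2)·64 - (1/2)q_T)q_T - (106q_T) = (308 - (1/2)q_T)q_T - (106q_T).
∂π_T/∂q_T = 202 - q_T = 0, so q_T = 202.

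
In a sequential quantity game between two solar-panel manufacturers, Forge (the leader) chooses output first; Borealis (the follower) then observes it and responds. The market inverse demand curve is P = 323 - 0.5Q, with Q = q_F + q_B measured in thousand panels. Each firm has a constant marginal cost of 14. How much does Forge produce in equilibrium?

The follower Borealis best-responds to any q_F: π_B = (323 - 0.5Q)q_B - 14q_B.
Setting the follower's marginal profit to zero, 309 - (1/2)q_F - q_B = 0, i.e. q_B = (309 - (1/2)q_F).
The leader anticipates this reaction. Substituting into P = 323 - 0.5Q gives P = 337/2 - (1/4)q_F, so π_F = (337/2 - (1/4)q_F)q_F - 14q_F.
Maximising: ∂π_F/∂q_F = 309/2 - (1/2)q_F = 0, giving q_F = 309.
Then q_B = (309 - (1/2)·309) = 309/2.

309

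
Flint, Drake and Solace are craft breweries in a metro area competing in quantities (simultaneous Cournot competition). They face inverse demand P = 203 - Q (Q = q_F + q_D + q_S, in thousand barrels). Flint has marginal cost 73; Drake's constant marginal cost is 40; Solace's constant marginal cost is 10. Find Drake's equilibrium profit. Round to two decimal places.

Flint's profit: π_F = (203 - Q)q_F - (73q_F). Setting ∂π_F/∂q_F = 0: 130 - 2q_F - (q_D + q_S) = 0.
Drake's first-order condition: 163 - 2q_D - (q_F + q_S) = 0.
Solace's profit: π_S = (203 - Q)q_S - (10q_S). Setting ∂π_S/∂q_S = 0: 193 - 2q_S - (q_F + q_D) = 0.
Adding the 3 first-order conditions: 486 − 4Q = 0, so Q = 243/2.
Back-substituting: q_F = (130 − 243/2) = 17/2, q_D = (163 − 243/2) = 83/2, q_S = (193 − 243/2) = 143/2.
Price P = 203 - 243/2 = 163/2.
Drake's profit: (163/2 - 40)·(83/2) = 1722.2500.

1722.25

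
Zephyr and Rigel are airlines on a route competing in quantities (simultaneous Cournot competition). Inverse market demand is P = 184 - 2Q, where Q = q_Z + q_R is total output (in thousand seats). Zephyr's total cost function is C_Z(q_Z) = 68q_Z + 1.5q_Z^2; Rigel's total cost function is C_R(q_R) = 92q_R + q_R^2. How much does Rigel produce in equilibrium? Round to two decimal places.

10.84

Zephyr's profit: π_Z = (184 - 2Q)q_Z - (68q_Z + (3/2)q_Z²). Setting ∂π_Z/∂q_Z = 0: 116 - 7q_Z - 2(q_R) = 0.
Rigel's first-order condition: 92 - 6q_R - 2(q_Z) = 0.
Best responses: q_Z = (116 - 2q_R)/7, q_R = (92 - 2q_Z)/6.
Substituting one into the other gives q_Z = 256/19 and q_R = 206/19.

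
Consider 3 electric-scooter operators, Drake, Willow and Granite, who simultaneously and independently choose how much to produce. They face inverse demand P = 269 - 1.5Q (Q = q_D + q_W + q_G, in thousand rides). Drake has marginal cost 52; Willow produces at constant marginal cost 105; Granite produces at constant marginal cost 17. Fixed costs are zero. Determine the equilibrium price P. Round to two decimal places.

110.75

Drake's profit: π_D = (269 - 1.5Q)q_D - (52q_D). Setting ∂π_D/∂q_D = 0: 217 - 3q_D - (3/2)(q_W + q_G) = 0.
Willow's profit: π_W = (269 - 1.5Q)q_W - (105q_W). Setting ∂π_W/∂q_W = 0: 164 - 3q_W - (3/2)(q_D + q_G) = 0.
Granite's profit: π_G = (269 - 1.5Q)q_G - (17q_G). Setting ∂π_G/∂q_G = 0: 252 - 3q_G - (3/2)(q_D + q_W) = 0.
Adding the 3 conditions: 633 − 3Q − 3Q = 0, i.e. Q = 211/2.
Back-substituting: q_D = (217 − 633/4)/(3/2) = 235/6, q_W = (164 − 633/4)/(3/2) = 23/6, q_G = (252 − 633/4)/(3/2) = 125/2.
Total output Q = 211/2, so price P = 269 - (3/2)·(211/2) = 443/4.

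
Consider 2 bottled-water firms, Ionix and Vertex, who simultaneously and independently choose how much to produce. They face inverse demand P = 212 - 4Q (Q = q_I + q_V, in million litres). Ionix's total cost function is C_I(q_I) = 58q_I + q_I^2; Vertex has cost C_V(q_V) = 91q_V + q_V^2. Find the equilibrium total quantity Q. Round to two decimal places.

19.64

Ionix's profit: π_I = (212 - 4Q)q_I - (58q_I + q_I²). Setting ∂π_I/∂q_I = 0: 154 - 10q_I - 4(q_V) = 0.
Vertex's profit: π_V = (212 - 4Q)q_V - (91q_V + q_V²). Setting ∂π_V/∂q_V = 0: 121 - 10q_V - 4(q_I) = 0.
So q_I = (154 - 4q_V)/10 and q_V = (121 - 4q_I)/10.
Solving the pair: q_I = 88/7, q_V = 99/14.
Total output Q = 88/7 + 99/14 = 275/14.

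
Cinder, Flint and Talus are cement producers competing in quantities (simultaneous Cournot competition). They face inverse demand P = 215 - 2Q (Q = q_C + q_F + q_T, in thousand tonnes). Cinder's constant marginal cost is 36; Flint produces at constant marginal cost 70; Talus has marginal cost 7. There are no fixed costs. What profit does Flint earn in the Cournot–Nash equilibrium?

Cinder's profit: π_C = (215 - 2Q)q_C - (36q_C). Setting ∂π_C/∂q_C = 0: 179 - 4q_C - 2(q_F + q_T) = 0.
Flint's first-order condition: 145 - 4q_F - 2(q_C + q_T) = 0.
Talus's first-order condition: 208 - 4q_T - 2(q_C + q_F) = 0.
Adding the 3 first-order conditions: 532 − 8Q = 0, so Q = 133/2.
Back-substituting: q_C = (179 − 133)/2 = 23, q_F = (145 − 133)/2 = 6, q_T = (208 − 133)/2 = 75/2.
Price P = 215 - 2·(133/2) = 82.
Flint's profit: (82 - 70)·6 = 72.

72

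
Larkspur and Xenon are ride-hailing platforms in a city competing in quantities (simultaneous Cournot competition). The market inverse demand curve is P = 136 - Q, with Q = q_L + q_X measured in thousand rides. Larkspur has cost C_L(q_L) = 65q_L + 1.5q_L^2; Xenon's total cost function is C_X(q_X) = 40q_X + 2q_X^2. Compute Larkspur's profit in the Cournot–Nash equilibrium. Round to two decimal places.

Larkspur's profit: π_L = (136 - Q)q_L - (65q_L + (3/2)q_L²). Setting ∂π_L/∂q_L = 0: 71 - 5q_L - (q_X) = 0.
Xenon's profit: π_X = (136 - Q)q_X - (40q_X + 2q_X²). Setting ∂π_X/∂q_X = 0: 96 - 6q_X - (q_L) = 0.
Best responses: q_L = (71 - q_X)/5, q_X = (96 - q_L)/6.
Solving the pair: q_L = 330/29, q_X = 409/29.
Price P = 136 - 739/29 = 110.5172.
Larkspur's profit: 110.5172·(330/29) - 65·(330/29) - (3/2)(330/29)² = 323.7218.

323.72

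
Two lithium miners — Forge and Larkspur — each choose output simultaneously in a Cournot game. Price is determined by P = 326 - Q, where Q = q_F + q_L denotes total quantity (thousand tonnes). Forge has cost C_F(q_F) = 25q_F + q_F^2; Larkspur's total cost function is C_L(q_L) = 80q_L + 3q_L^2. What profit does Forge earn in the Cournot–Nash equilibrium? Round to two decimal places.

9727.88

Forge's profit: π_F = (326 - Q)q_F - (25q_F + q_F²). Setting ∂π_F/∂q_F = 0: 301 - 4q_F - (q_L) = 0.
Larkspur's profit: π_L = (326 - Q)q_L - (80q_L + 3q_L²). Setting ∂π_L/∂q_L = 0: 246 - 8q_L - (q_F) = 0.
So q_F = (301 - q_L)/4 and q_L = (246 - q_F)/8.
Solving the pair: q_F = 69.7419, q_L = 683/31.
Price P = 326 - 91.7742 = 234.2258.
Forge's profit: 234.2258·69.7419 - 25·69.7419 - 69.7419² = 9727.8751.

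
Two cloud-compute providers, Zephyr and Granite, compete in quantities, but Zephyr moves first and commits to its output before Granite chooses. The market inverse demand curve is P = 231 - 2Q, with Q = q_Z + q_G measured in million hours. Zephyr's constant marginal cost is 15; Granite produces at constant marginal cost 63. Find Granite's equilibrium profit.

162

Solve by backward induction. Given q_Z, the follower Granite maximises π_G = (231 - 2q_Z - 2q_G)q_G - 63q_G.
Setting the follower's marginal profit to zero, 168 - 2q_Z - 4q_G = 0, i.e. q_G = (168 - 2q_Z)/4.
The leader anticipates this reaction. Substituting into P = 231 - 2Q gives P = 147 - q_Z, so π_Z = (147 - q_Z)q_Z - 15q_Z.
Leader FOC: 132 - 2q_Z = 0, so q_Z = 66.
Then q_G = (168 - 2·66)/4 = 9.
Price P = 231 - 2·75 = 81.
Granite's profit: (81 - 63)·9 = 162.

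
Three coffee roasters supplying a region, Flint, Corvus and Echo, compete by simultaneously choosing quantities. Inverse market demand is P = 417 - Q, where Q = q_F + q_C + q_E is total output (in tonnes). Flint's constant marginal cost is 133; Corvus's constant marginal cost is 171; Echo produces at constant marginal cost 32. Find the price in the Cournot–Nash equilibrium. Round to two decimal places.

Flint's profit: π_F = (417 - Q)q_F - (133q_F). Setting ∂π_F/∂q_F = 0: 284 - 2q_F - (q_C + q_E) = 0.
Corvus's first-order condition: 246 - 2q_C - (q_F + q_E) = 0.
Echo's first-order condition: 385 - 2q_E - (q_F + q_C) = 0.
Adding the 3 first-order conditions: 915 − 4Q = 0, so Q = 915/4.
Back-substituting: q_F = (284 − 915/4) = 221/4, q_C = (246 − 915/4) = 69/4, q_E = (385 − 915/4) = 625/4.
Total output Q = 915/4, so price P = 417 - 915/4 = 753/4.

188.25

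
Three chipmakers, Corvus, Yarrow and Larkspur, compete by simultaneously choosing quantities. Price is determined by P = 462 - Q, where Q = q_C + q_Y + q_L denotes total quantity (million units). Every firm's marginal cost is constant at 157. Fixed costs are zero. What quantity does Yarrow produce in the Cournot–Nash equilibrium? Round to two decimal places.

76.25

A representative firm's profit is π_i = q_i(462 - Q) - 157q_i.
Setting ∂π_i/∂q_i = 0 with rivals' quantities fixed: 305 - 2q_i - Σ_{j≠i} q_j = 0.
With identical firms every q_j equals q_i, so Σ_{j≠i} q_j = 2q_i and 305 = 4q_i, giving q_i = 305/4.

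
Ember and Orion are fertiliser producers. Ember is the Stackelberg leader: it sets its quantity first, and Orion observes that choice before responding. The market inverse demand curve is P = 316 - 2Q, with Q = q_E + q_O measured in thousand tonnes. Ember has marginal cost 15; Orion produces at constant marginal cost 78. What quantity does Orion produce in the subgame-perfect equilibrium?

14

The follower Orion best-responds to any q_E: π_O = (316 - 2Q)q_O - 78q_O.
Follower FOC: 238 - 2q_E - 4q_O = 0, so q_O(q_E) = (238 - 2q_E)/4.
The leader anticipates this reaction. Substituting into P = 316 - 2Q gives P = 197 - q_E, so π_E = (197 - q_E)q_E - 15q_E.
Maximising: ∂π_E/∂q_E = 182 - 2q_E = 0, giving q_E = 91.
Then q_O = (238 - 2·91)/4 = 14.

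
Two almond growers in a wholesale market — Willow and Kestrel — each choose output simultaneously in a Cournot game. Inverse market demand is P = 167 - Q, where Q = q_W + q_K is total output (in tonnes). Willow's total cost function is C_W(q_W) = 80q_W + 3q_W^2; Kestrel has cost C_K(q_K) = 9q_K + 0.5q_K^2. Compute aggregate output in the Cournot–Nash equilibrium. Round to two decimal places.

55.65

Willow's profit: π_W = (167 - Q)q_W - (80q_W + 3q_W²). Setting ∂π_W/∂q_W = 0: 87 - 8q_W - (q_K) = 0.
Kestrel's first-order condition: 158 - 3q_K - (q_W) = 0.
Best responses: q_W = (87 - q_K)/8, q_K = (158 - q_W)/3.
Substituting one into the other gives q_W = 103/23 and q_K = 1177/23.
Total output Q = 103/23 + 1177/23 = 1280/23.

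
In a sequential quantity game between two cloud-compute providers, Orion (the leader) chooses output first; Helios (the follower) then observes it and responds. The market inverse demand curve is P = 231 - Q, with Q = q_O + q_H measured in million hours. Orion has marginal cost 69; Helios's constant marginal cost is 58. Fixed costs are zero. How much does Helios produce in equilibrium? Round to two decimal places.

48.75

Solve by backward induction. Given q_O, the follower Helios maximises π_H = (231 - q_O - q_H)q_H - 58q_H.
∂π_H/∂q_H = 173 - q_O - 2q_H = 0 gives the reaction function q_H = (173 - q_O)/2.
The leader anticipates this reaction. Substituting into P = 231 - Q gives P = 289/2 - (1/2)q_O, so π_O = (289/2 - (1/2)q_O)q_O - 69q_O.
Leader FOC: 151/2 - q_O = 0, so q_O = 151/2.
Then q_H = (173 - 151/2)/2 = 195/4.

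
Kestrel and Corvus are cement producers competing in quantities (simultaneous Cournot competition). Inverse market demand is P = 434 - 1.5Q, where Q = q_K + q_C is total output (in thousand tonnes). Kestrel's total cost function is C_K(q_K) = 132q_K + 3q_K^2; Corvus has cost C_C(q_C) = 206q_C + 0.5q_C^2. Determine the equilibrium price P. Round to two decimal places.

324.44

Kestrel's profit: π_K = (434 - 1.5Q)q_K - (132q_K + 3q_K²). Setting ∂π_K/∂q_K = 0: 302 - 9q_K - (3/2)(q_C) = 0.
Corvus's profit: π_C = (434 - 1.5Q)q_C - (206q_C + (1/2)q_C²). Setting ∂π_C/∂q_C = 0: 228 - 4q_C - (3/2)(q_K) = 0.
Rearranging gives the reaction functions q_K = (302 - (3/2)q_C)/9 and q_C = (228 - (3/2)q_K)/4.
Substituting one into the other gives q_K = 25.6593 and q_C = 47.3778.
Total output Q = 1972/27, so price P = 434 - (3/2)·(1972/27) = 324.4444.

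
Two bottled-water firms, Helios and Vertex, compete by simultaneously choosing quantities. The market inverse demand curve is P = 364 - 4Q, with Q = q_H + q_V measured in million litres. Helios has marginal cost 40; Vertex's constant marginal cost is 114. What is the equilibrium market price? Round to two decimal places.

172.67

Helios's profit: π_H = (364 - 4Q)q_H - (40q_H). Setting ∂π_H/∂q_H = 0: 324 - 8q_H - 4(q_V) = 0.
Vertex's profit: π_V = (364 - 4Q)q_V - (114q_V). Setting ∂π_V/∂q_V = 0: 250 - 8q_V - 4(q_H) = 0.
Best responses: q_H = (324 - 4q_V)/8, q_V = (250 - 4q_H)/8.
Substituting one into the other gives q_H = 199/6 and q_V = 44/3.
Total output Q = 287/6, so price P = 364 - 4·(287/6) = 518/3.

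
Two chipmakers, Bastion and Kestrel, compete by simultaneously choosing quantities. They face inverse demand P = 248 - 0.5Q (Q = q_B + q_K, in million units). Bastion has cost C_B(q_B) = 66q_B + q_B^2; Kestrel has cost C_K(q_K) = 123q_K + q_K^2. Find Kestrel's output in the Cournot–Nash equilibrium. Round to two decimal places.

32.46

Bastion's profit: π_B = (248 - 0.5Q)q_B - (66q_B + q_B²). Setting ∂π_B/∂q_B = 0: 182 - 3q_B - (1/2)(q_K) = 0.
Kestrel's first-order condition: 125 - 3q_K - (1/2)(q_B) = 0.
Best responses: q_B = (182 - (1/2)q_K)/3, q_K = (125 - (1/2)q_B)/3.
Substituting one into the other gives q_B = 1934/35 and q_K = 1136/35.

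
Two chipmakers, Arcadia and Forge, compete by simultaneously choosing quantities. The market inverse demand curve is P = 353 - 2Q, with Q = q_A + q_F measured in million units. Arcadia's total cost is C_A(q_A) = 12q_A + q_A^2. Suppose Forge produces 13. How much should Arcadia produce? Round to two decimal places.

52.50

With the rival's output fixed at 13, Arcadia's profit is π_A = (353 - 2·13 - 2q_A)q_A - (12q_A + q_A²) = (327 - 2q_A)q_A - (12q_A + q_A²).
∂π_A/∂q_A = 315 - 6q_A = 0, so q_A = 105/2.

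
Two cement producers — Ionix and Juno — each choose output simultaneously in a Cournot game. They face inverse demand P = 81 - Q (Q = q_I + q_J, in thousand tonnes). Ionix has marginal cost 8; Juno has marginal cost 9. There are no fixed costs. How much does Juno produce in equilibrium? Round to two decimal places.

Ionix's profit: π_I = (81 - Q)q_I - (8q_I). Setting ∂π_I/∂q_I = 0: 73 - 2q_I - (q_J) = 0.
Juno's profit: π_J = (81 - Q)q_J - (9q_J). Setting ∂π_J/∂q_J = 0: 72 - 2q_J - (q_I) = 0.
Best responses: q_I = (73 - q_J)/2, q_J = (72 - q_I)/2.
Solving the pair: q_I = 74/3, q_J = 71/3.

23.67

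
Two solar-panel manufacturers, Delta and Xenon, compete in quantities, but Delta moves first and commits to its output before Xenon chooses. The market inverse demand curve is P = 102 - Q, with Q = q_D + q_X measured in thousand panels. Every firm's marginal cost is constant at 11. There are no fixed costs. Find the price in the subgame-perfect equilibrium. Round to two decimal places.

The follower Xenon best-responds to any q_D: π_X = (102 - Q)q_X - 11q_X.
Setting the follower's marginal profit to zero, 91 - q_D - 2q_X = 0, i.e. q_X = (91 - q_D)/2.
Delta substitutes q_X(q_D) into its own profit: π_D = q_D(102 - q_D - (91 - q_D)/2) - 11q_D = (113/2 - (1/2)q_D)q_D - 11q_D.
The leader's first-order condition 91/2 - q_D = 0 yields q_D = 91/2.
Then q_X = (91 - 91/2)/2 = 91/4.
Total output Q = 273/4, so price P = 102 - 273/4 = 135/4.

33.75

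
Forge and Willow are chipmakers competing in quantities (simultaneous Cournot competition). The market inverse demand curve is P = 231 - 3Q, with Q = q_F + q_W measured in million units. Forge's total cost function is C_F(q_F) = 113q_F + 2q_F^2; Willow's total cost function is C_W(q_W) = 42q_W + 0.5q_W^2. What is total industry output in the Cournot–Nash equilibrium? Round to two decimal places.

Forge's profit: π_F = (231 - 3Q)q_F - (113q_F + 2q_F²). Setting ∂π_F/∂q_F = 0: 118 - 10q_F - 3(q_W) = 0.
Willow's profit: π_W = (231 - 3Q)q_W - (42q_W + (1/2)q_W²). Setting ∂π_W/∂q_W = 0: 189 - 7q_W - 3(q_F) = 0.
Best responses: q_F = (118 - 3q_W)/10, q_W = (189 - 3q_F)/7.
Solving the pair: q_F = 259/61, q_W = 1536/61.
Total output Q = 259/61 + 1536/61 = 1795/61.

29.43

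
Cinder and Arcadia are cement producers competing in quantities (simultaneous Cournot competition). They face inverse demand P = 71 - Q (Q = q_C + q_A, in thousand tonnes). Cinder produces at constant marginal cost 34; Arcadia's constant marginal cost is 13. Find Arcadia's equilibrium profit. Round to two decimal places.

693.44

Cinder's profit: π_C = (71 - Q)q_C - (34q_C). Setting ∂π_C/∂q_C = 0: 37 - 2q_C - (q_A) = 0.
Arcadia's profit: π_A = (71 - Q)q_A - (13q_A). Setting ∂π_A/∂q_A = 0: 58 - 2q_A - (q_C) = 0.
Best responses: q_C = (37 - q_A)/2, q_A = (58 - q_C)/2.
Substituting one into the other gives q_C = 16/3 and q_A = 79/3.
Price P = 71 - 95/3 = 118/3.
Arcadia's profit: (118/3 - 13)·(79/3) = 693.4444.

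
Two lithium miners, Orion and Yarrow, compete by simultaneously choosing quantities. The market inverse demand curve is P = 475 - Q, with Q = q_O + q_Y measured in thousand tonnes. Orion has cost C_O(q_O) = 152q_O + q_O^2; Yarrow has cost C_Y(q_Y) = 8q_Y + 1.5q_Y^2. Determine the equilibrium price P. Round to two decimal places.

333.26

Orion's profit: π_O = (475 - Q)q_O - (152q_O + q_O²). Setting ∂π_O/∂q_O = 0: 323 - 4q_O - (q_Y) = 0.
Yarrow's first-order condition: 467 - 5q_Y - (q_O) = 0.
Rearranging gives the reaction functions q_O = (323 - q_Y)/4 and q_Y = (467 - q_O)/5.
Solving the pair: q_O = 1148/19, q_Y = 1545/19.
Total output Q = 141.7368, so price P = 475 - 141.7368 = 333.2632.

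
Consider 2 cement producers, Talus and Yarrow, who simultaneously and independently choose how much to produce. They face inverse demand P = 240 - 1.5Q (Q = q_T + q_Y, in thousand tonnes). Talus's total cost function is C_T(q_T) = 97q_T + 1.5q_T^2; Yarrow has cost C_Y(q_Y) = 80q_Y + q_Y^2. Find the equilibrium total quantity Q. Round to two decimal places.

Talus's profit: π_T = (240 - 1.5Q)q_T - (97q_T + (3/2)q_T²). Setting ∂π_T/∂q_T = 0: 143 - 6q_T - (3/2)(q_Y) = 0.
Yarrow's first-order condition: 160 - 5q_Y - (3/2)(q_T) = 0.
Best responses: q_T = (143 - (3/2)q_Y)/6, q_Y = (160 - (3/2)q_T)/5.
Solving the pair: q_T = 1900/111, q_Y = 994/37.
Total output Q = 1900/111 + 994/37 = 43.9820.

43.98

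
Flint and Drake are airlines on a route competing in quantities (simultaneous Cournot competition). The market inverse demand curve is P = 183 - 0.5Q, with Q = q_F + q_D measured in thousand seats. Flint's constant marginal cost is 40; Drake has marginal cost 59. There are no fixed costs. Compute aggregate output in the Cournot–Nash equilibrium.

178

Flint's profit: π_F = (183 - 0.5Q)q_F - (40q_F). Setting ∂π_F/∂q_F = 0: 143 - q_F - (1/2)(q_D) = 0.
Drake's first-order condition: 124 - q_D - (1/2)(q_F) = 0.
Rearranging gives the reaction functions q_F = (143 - (1/2)q_D) and q_D = (124 - (1/2)q_F).
Substituting one into the other gives q_F = 108 and q_D = 70.
Total output Q = 108 + 70 = 178.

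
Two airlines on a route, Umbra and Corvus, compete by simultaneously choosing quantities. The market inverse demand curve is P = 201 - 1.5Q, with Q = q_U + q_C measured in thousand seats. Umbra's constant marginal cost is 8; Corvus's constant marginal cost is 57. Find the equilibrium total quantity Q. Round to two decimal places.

Umbra's profit: π_U = (201 - 1.5Q)q_U - (8q_U). Setting ∂π_U/∂q_U = 0: 193 - 3q_U - (3/2)(q_C) = 0.
Corvus's first-order condition: 144 - 3q_C - (3/2)(q_U) = 0.
Best responses: q_U = (193 - (3/2)q_C)/3, q_C = (144 - (3/2)q_U)/3.
Substituting one into the other gives q_U = 484/9 and q_C = 190/9.
Total output Q = 484/9 + 190/9 = 674/9.

74.89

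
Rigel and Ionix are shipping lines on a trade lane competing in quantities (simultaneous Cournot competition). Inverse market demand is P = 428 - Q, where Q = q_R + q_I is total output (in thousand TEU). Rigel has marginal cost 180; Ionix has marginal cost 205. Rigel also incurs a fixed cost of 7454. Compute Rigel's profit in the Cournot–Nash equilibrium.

827

Rigel's profit: π_R = (428 - Q)q_R - (180q_R). Setting ∂π_R/∂q_R = 0: 248 - 2q_R - (q_I) = 0.
Ionix's first-order condition: 223 - 2q_I - (q_R) = 0.
Rearranging gives the reaction functions q_R = (248 - q_I)/2 and q_I = (223 - q_R)/2.
Substituting one into the other gives q_R = 91 and q_I = 66.
Price P = 428 - 157 = 271.
Rigel's profit: (271 - 180)·91 - 7454 = 827.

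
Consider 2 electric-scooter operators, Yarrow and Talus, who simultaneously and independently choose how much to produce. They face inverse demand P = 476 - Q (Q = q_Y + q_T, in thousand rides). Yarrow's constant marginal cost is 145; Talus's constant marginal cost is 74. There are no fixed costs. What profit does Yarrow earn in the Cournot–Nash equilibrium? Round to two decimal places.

Yarrow's profit: π_Y = (476 - Q)q_Y - (145q_Y). Setting ∂π_Y/∂q_Y = 0: 331 - 2q_Y - (q_T) = 0.
Talus's first-order condition: 402 - 2q_T - (q_Y) = 0.
So q_Y = (331 - q_T)/2 and q_T = (402 - q_Y)/2.
Substituting one into the other gives q_Y = 260/3 and q_T = 473/3.
Price P = 476 - 733/3 = 695/3.
Yarrow's profit: (695/3 - 145)·(260/3) = 7511.1111.

7511.11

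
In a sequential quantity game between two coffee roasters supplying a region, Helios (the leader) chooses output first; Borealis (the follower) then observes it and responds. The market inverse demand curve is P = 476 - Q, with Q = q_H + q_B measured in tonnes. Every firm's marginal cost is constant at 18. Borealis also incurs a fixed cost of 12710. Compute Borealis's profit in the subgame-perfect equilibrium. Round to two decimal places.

400.25

The follower Borealis best-responds to any q_H: π_B = (476 - Q)q_B - 18q_B.
Setting the follower's marginal profit to zero, 458 - q_H - 2q_B = 0, i.e. q_B = (458 - q_H)/2.
Helios substitutes q_B(q_H) into its own profit: π_H = q_H(476 - q_H - (458 - q_H)/2) - 18q_H = (247 - (1/2)q_H)q_H - 18q_H.
Maximising: ∂π_H/∂q_H = 229 - q_H = 0, giving q_H = 229.
Then q_B = (458 - 229)/2 = 229/2.
Price P = 476 - 687/2 = 265/2.
Borealis's profit: (265/2 - 18)·(229/2) - 12710 = 1601/4.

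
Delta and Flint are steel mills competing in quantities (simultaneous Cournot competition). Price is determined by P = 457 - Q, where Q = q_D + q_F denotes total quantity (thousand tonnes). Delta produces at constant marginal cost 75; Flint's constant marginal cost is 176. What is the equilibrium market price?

236

Delta's profit: π_D = (457 - Q)q_D - (75q_D). Setting ∂π_D/∂q_D = 0: 382 - 2q_D - (q_F) = 0.
Flint's first-order condition: 281 - 2q_F - (q_D) = 0.
Best responses: q_D = (382 - q_F)/2, q_F = (281 - q_D)/2.
Solving the pair: q_D = 161, q_F = 60.
Total output Q = 221, so price P = 457 - 221 = 236.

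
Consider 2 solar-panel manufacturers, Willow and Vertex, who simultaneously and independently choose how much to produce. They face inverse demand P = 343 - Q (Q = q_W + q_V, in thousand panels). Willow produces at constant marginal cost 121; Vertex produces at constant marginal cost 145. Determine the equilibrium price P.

Willow's profit: π_W = (343 - Q)q_W - (121q_W). Setting ∂π_W/∂q_W = 0: 222 - 2q_W - (q_V) = 0.
Vertex's first-order condition: 198 - 2q_V - (q_W) = 0.
So q_W = (222 - q_V)/2 and q_V = (198 - q_W)/2.
Solving the pair: q_W = 82, q_V = 58.
Total output Q = 140, so price P = 343 - 140 = 203.

203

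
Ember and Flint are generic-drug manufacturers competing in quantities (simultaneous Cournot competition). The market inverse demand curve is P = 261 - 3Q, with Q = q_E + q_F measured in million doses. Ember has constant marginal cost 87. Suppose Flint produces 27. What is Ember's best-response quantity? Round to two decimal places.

15.50

With the rival's output fixed at 27, Ember's profit is π_E = (261 - 3·27 - 3q_E)q_E - (87q_E) = (180 - 3q_E)q_E - (87q_E).
∂π_E/∂q_E = 93 - 6q_E = 0, so q_E = 31/2.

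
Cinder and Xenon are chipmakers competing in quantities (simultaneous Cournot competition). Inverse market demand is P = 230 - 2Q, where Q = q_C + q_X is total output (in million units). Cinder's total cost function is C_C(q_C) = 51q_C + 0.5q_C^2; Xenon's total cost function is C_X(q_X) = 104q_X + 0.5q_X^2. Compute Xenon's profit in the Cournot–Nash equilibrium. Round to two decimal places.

Cinder's profit: π_C = (230 - 2Q)q_C - (51q_C + (1/2)q_C²). Setting ∂π_C/∂q_C = 0: 179 - 5q_C - 2(q_X) = 0.
Xenon's first-order condition: 126 - 5q_X - 2(q_C) = 0.
Rearranging gives the reaction functions q_C = (179 - 2q_X)/5 and q_X = (126 - 2q_C)/5.
Solving the pair: q_C = 643/21, q_X = 272/21.
Price P = 230 - 2·(305/7) = 1000/7.
Xenon's profit: (1000/7)·(272/21) - 104·(272/21) - (1/2)(272/21)² = 419.4104.

419.41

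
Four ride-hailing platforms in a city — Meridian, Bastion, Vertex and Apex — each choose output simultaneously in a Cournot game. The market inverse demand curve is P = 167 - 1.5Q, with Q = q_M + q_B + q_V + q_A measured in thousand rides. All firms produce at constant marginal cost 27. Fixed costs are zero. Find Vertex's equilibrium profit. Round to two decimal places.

522.67

A representative firm's profit is π_i = q_i(167 - 1.5Q) - 27q_i.
Setting ∂π_i/∂q_i = 0 with rivals' quantities fixed: 140 - 3q_i - (3/2)·Σ_{j≠i} q_j = 0.
With identical firms every q_j equals q_i, so Σ_{j≠i} q_j = 3q_i and 140 = (15/2)q_i, giving q_i = 56/3.
Price P = 167 - (3/2)·(224/3) = 55.
Vertex's profit: (55 - 27)·(56/3) = 1568/3.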